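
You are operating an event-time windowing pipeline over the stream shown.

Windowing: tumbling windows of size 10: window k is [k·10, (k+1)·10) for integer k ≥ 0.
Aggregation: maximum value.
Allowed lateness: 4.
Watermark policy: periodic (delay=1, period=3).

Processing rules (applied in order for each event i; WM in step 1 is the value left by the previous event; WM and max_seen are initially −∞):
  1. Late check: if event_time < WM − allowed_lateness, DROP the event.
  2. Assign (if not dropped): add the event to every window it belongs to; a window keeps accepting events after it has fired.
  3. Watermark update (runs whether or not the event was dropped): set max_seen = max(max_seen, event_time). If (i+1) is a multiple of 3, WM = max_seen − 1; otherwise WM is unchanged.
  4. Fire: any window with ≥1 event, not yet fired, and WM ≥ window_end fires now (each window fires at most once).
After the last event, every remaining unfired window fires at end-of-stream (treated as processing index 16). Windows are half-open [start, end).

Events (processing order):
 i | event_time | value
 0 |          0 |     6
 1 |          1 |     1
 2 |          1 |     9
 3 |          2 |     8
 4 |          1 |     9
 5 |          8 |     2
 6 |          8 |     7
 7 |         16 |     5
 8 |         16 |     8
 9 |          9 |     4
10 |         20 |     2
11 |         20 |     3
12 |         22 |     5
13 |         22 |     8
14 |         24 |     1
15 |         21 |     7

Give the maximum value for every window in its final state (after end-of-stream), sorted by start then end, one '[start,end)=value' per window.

[0,10)=9 [10,20)=8 [20,30)=8

i=0 t=0 v=6: → [0,10); WM=−∞
i=1 t=1 v=1: → [0,10); WM=−∞
i=2 t=1 v=9: → [0,10); WM=0
i=3 t=2 v=8: → [0,10); WM=0
i=4 t=1 v=9: → [0,10); WM=0
i=5 t=8 v=2: → [0,10); WM=7
i=6 t=8 v=7: → [0,10); WM=7
i=7 t=16 v=5: → [10,20); WM=7
i=8 t=16 v=8: → [10,20); WM=15; [0,10) fires=9
i=9 t=9 v=4: DROP (t<15-4); WM=15
i=10 t=20 v=2: → [20,30); WM=15
i=11 t=20 v=3: → [20,30); WM=19
i=12 t=22 v=5: → [20,30); WM=19
i=13 t=22 v=8: → [20,30); WM=19
i=14 t=24 v=1: → [20,30); WM=23; [10,20) fires=8
i=15 t=21 v=7: → [20,30); WM=23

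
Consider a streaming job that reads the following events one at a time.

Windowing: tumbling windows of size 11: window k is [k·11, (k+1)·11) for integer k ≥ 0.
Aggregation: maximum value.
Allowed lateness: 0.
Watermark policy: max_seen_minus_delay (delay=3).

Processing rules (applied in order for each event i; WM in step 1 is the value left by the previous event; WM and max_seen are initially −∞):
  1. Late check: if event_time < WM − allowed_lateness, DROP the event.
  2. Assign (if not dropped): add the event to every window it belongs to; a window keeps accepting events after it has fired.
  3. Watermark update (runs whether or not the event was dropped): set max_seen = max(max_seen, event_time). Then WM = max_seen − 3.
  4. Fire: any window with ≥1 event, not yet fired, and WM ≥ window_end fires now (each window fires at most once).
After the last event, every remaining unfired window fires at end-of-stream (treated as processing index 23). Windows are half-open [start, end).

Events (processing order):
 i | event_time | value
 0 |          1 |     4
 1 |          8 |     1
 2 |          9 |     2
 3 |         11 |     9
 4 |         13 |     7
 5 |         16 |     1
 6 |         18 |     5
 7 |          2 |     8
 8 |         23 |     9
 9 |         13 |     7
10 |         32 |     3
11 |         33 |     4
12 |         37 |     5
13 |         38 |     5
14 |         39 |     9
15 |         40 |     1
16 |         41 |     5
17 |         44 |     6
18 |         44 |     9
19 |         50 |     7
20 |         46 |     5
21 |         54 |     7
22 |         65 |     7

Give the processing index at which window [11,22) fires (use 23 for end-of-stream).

10

i=0 t=1 v=4: → [0,11); WM=-2
i=1 t=8 v=1: → [0,11); WM=5
i=2 t=9 v=2: → [0,11); WM=6
i=3 t=11 v=9: → [11,22); WM=8
i=4 t=13 v=7: → [11,22); WM=10
i=5 t=16 v=1: → [11,22); WM=13; [0,11) fires=4
i=6 t=18 v=5: → [11,22); WM=15
i=7 t=2 v=8: DROP (t<15-0); WM=15
i=8 t=23 v=9: → [22,33); WM=20
i=9 t=13 v=7: DROP (t<20-0); WM=20
i=10 t=32 v=3: → [22,33); WM=29; [11,22) fires=9
i=11 t=33 v=4: → [33,44); WM=30
i=12 t=37 v=5: → [33,44); WM=34; [22,33) fires=9
i=13 t=38 v=5: → [33,44); WM=35
i=14 t=39 v=9: → [33,44); WM=36
i=15 t=40 v=1: → [33,44); WM=37
i=16 t=41 v=5: → [33,44); WM=38
i=17 t=44 v=6: → [44,55); WM=41
i=18 t=44 v=9: → [44,55); WM=41
i=19 t=50 v=7: → [44,55); WM=47; [33,44) fires=9
i=20 t=46 v=5: DROP (t<47-0); WM=47
i=21 t=54 v=7: → [44,55); WM=51
i=22 t=65 v=7: → [55,66); WM=62; [44,55) fires=9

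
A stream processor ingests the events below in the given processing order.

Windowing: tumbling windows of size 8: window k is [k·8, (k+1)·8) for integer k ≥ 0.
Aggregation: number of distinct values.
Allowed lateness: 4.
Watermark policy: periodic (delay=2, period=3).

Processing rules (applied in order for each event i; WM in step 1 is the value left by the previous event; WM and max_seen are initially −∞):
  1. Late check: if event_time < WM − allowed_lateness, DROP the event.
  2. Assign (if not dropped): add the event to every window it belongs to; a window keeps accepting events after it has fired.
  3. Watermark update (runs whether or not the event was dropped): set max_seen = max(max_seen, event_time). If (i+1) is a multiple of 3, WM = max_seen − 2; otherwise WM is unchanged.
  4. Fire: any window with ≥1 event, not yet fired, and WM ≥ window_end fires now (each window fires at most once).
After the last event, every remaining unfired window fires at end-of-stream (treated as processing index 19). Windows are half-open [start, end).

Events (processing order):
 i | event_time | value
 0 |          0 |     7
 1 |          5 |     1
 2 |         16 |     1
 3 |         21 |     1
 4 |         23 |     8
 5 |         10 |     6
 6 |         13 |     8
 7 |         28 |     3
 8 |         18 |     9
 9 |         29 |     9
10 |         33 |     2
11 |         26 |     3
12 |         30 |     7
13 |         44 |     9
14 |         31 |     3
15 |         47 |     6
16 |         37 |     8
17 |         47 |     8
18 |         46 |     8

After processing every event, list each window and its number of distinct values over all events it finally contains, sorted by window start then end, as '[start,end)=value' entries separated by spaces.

[0,8)=2 [8,16)=1 [16,24)=3 [24,32)=3 [32,40)=1 [40,48)=3

i=0 t=0 v=7: → [0,8); WM=−∞
i=1 t=5 v=1: → [0,8); WM=−∞
i=2 t=16 v=1: → [16,24); WM=14; [0,8) fires=2
i=3 t=21 v=1: → [16,24); WM=14
i=4 t=23 v=8: → [16,24); WM=14
i=5 t=10 v=6: → [8,16); WM=21; [8,16) fires=1
i=6 t=13 v=8: DROP (t<21-4); WM=21
i=7 t=28 v=3: → [24,32); WM=21
i=8 t=18 v=9: → [16,24); WM=26; [16,24) fires=3
i=9 t=29 v=9: → [24,32); WM=26
i=10 t=33 v=2: → [32,40); WM=26
i=11 t=26 v=3: → [24,32); WM=31
i=12 t=30 v=7: → [24,32); WM=31
i=13 t=44 v=9: → [40,48); WM=31
i=14 t=31 v=3: → [24,32); WM=42; [24,32) fires=3 [32,40) fires=1
i=15 t=47 v=6: → [40,48); WM=42
i=16 t=37 v=8: DROP (t<42-4); WM=42
i=17 t=47 v=8: → [40,48); WM=45
i=18 t=46 v=8: → [40,48); WM=45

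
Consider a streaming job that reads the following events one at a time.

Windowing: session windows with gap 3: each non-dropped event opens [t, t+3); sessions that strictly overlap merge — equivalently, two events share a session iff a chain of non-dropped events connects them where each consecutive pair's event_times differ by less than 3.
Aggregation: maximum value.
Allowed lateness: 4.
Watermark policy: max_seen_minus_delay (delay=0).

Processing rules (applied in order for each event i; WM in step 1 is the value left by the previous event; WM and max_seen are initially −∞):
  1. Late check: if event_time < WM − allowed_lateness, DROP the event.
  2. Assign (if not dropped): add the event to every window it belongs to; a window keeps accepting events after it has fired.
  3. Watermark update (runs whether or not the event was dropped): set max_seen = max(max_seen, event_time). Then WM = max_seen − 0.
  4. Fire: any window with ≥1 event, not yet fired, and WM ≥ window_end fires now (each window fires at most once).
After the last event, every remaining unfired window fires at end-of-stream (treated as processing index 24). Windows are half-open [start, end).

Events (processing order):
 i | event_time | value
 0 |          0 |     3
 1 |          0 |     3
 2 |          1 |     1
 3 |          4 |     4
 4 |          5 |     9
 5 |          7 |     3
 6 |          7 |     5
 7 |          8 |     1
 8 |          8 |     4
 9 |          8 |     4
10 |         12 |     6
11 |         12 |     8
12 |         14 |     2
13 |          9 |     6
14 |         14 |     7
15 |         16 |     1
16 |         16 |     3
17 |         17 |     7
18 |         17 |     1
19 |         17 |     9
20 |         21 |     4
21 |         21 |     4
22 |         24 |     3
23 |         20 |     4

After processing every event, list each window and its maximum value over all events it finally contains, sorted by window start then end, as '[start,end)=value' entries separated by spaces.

i=0 t=0 v=3: → [0,3); WM=0
i=1 t=0 v=3: → [0,3); WM=0
i=2 t=1 v=1: → [0,4); WM=1
i=3 t=4 v=4: → [4,7); WM=4
i=4 t=5 v=9: → [4,8); WM=5
i=5 t=7 v=3: → [4,10); WM=7
i=6 t=7 v=5: → [4,10); WM=7
i=7 t=8 v=1: → [4,11); WM=8
i=8 t=8 v=4: → [4,11); WM=8
i=9 t=8 v=4: → [4,11); WM=8
i=10 t=12 v=6: → [12,15); WM=12
i=11 t=12 v=8: → [12,15); WM=12
i=12 t=14 v=2: → [12,17); WM=14
i=13 t=9 v=6: DROP (t<14-4); WM=14
i=14 t=14 v=7: → [12,17); WM=14
i=15 t=16 v=1: → [12,19); WM=16
i=16 t=16 v=3: → [12,19); WM=16
i=17 t=17 v=7: → [12,20); WM=17
i=18 t=17 v=1: → [12,20); WM=17
i=19 t=17 v=9: → [12,20); WM=17
i=20 t=21 v=4: → [21,24); WM=21
i=21 t=21 v=4: → [21,24); WM=21
i=22 t=24 v=3: → [24,27); WM=24
i=23 t=20 v=4: → [20,24); WM=24

[0,4)=3 [4,11)=9 [12,20)=9 [20,24)=4 [24,27)=3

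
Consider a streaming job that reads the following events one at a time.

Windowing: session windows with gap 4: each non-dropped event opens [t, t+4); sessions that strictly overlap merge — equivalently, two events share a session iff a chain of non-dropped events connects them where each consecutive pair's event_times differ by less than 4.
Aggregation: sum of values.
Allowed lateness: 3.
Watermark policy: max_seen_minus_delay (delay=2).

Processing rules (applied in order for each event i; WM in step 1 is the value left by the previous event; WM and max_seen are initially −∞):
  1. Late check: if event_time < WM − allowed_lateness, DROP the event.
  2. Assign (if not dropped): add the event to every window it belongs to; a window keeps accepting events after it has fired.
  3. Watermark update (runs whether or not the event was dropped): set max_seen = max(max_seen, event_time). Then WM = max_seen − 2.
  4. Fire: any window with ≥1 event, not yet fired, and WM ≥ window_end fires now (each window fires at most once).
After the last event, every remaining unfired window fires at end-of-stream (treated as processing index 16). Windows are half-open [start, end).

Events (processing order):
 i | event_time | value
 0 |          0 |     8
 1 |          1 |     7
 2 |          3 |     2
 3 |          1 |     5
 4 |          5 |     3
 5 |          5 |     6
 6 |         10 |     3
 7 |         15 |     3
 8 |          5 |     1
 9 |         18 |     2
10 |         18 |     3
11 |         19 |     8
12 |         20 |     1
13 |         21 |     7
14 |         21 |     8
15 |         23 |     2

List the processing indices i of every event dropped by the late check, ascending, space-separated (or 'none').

8

i=0 t=0 v=8: → [0,4); WM=-2
i=1 t=1 v=7: → [0,5); WM=-1
i=2 t=3 v=2: → [0,7); WM=1
i=3 t=1 v=5: → [0,7); WM=1
i=4 t=5 v=3: → [0,9); WM=3
i=5 t=5 v=6: → [0,9); WM=3
i=6 t=10 v=3: → [10,14); WM=8
i=7 t=15 v=3: → [15,19); WM=13
i=8 t=5 v=1: DROP (t<13-3); WM=13
i=9 t=18 v=2: → [15,22); WM=16
i=10 t=18 v=3: → [15,22); WM=16
i=11 t=19 v=8: → [15,23); WM=17
i=12 t=20 v=1: → [15,24); WM=18
i=13 t=21 v=7: → [15,25); WM=19
i=14 t=21 v=8: → [15,25); WM=19
i=15 t=23 v=2: → [15,27); WM=21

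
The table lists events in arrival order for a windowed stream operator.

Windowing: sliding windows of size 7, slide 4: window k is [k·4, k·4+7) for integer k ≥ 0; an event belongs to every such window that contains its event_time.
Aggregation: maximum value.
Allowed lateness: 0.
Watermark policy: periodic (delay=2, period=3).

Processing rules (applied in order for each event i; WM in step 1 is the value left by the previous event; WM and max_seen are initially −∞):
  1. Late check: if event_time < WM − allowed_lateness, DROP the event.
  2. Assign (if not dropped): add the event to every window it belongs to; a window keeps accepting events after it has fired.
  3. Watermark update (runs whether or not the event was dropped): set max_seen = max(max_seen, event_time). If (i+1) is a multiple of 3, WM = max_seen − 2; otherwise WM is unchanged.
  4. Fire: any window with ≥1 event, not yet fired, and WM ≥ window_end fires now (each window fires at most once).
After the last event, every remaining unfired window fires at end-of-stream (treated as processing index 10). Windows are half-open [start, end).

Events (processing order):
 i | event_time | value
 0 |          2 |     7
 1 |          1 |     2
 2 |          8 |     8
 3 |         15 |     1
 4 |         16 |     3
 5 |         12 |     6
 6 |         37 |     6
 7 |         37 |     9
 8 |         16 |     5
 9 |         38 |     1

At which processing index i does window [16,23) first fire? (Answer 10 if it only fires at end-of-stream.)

8

i=0 t=2 v=7: → [0,7); WM=−∞
i=1 t=1 v=2: → [0,7); WM=−∞
i=2 t=8 v=8: → [8,15),[4,11); WM=6
i=3 t=15 v=1: → [12,19); WM=6
i=4 t=16 v=3: → [16,23),[12,19); WM=6
i=5 t=12 v=6: → [12,19),[8,15); WM=14; [0,7) fires=7 [4,11) fires=8
i=6 t=37 v=6: → [36,43),[32,39); WM=14
i=7 t=37 v=9: → [36,43),[32,39); WM=14
i=8 t=16 v=5: → [16,23),[12,19); WM=35; [8,15) fires=8 [12,19) fires=6 [16,23) fires=5
i=9 t=38 v=1: → [36,43),[32,39); WM=35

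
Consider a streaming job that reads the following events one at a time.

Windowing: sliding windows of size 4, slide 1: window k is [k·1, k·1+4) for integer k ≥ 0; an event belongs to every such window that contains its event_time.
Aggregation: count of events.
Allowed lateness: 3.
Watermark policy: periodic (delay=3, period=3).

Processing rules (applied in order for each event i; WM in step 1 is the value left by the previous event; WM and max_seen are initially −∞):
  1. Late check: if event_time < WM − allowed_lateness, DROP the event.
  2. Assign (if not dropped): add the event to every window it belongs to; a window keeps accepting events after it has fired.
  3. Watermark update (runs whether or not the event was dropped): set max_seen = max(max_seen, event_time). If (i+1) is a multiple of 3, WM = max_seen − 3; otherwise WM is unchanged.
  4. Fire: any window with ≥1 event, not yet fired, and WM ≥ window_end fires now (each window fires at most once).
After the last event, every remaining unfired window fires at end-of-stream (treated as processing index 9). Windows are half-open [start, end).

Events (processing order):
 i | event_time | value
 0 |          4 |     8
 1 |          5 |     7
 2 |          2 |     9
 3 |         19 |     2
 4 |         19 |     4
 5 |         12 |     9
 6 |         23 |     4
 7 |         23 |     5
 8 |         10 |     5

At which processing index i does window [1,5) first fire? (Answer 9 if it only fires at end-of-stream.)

5

i=0 t=4 v=8: → [4,8),[3,7),[2,6),[1,5); WM=−∞
i=1 t=5 v=7: → [5,9),[4,8),[3,7),[2,6); WM=−∞
i=2 t=2 v=9: → [2,6),[1,5),[0,4); WM=2
i=3 t=19 v=2: → [19,23),[18,22),[17,21),[16,20); WM=2
i=4 t=19 v=4: → [19,23),[18,22),[17,21),[16,20); WM=2
i=5 t=12 v=9: → [12,16),[11,15),[10,14),[9,13); WM=16; [0,4) fires=1 [1,5) fires=2 [2,6) fires=3 [3,7) fires=2 [4,8) fires=2 [5,9) fires=1 [9,13) fires=1 [10,14) fires=1 [11,15) fires=1 [12,16) fires=1
i=6 t=23 v=4: → [23,27),[22,26),[21,25),[20,24); WM=16
i=7 t=23 v=5: → [23,27),[22,26),[21,25),[20,24); WM=16
i=8 t=10 v=5: DROP (t<16-3); WM=20; [16,20) fires=2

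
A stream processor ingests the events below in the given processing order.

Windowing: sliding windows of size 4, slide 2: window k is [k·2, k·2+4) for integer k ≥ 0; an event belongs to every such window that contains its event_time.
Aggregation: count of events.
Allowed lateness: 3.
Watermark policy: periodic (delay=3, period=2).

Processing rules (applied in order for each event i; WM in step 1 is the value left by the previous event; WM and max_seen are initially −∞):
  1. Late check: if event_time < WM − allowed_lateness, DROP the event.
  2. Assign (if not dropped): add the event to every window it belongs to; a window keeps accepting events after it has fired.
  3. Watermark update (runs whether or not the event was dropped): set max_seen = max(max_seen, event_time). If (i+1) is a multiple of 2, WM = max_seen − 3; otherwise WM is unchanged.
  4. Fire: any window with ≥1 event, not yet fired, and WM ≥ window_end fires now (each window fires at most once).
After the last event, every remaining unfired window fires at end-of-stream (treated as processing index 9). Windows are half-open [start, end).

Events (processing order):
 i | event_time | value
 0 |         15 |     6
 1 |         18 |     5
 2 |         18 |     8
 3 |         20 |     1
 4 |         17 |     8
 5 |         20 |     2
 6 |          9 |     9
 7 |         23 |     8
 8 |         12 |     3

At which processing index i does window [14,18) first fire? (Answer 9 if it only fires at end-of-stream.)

7

i=0 t=15 v=6: → [14,18),[12,16); WM=−∞
i=1 t=18 v=5: → [18,22),[16,20); WM=15
i=2 t=18 v=8: → [18,22),[16,20); WM=15
i=3 t=20 v=1: → [20,24),[18,22); WM=17; [12,16) fires=1
i=4 t=17 v=8: → [16,20),[14,18); WM=17
i=5 t=20 v=2: → [20,24),[18,22); WM=17
i=6 t=9 v=9: DROP (t<17-3); WM=17
i=7 t=23 v=8: → [22,26),[20,24); WM=20; [14,18) fires=2 [16,20) fires=3
i=8 t=12 v=3: DROP (t<20-3); WM=20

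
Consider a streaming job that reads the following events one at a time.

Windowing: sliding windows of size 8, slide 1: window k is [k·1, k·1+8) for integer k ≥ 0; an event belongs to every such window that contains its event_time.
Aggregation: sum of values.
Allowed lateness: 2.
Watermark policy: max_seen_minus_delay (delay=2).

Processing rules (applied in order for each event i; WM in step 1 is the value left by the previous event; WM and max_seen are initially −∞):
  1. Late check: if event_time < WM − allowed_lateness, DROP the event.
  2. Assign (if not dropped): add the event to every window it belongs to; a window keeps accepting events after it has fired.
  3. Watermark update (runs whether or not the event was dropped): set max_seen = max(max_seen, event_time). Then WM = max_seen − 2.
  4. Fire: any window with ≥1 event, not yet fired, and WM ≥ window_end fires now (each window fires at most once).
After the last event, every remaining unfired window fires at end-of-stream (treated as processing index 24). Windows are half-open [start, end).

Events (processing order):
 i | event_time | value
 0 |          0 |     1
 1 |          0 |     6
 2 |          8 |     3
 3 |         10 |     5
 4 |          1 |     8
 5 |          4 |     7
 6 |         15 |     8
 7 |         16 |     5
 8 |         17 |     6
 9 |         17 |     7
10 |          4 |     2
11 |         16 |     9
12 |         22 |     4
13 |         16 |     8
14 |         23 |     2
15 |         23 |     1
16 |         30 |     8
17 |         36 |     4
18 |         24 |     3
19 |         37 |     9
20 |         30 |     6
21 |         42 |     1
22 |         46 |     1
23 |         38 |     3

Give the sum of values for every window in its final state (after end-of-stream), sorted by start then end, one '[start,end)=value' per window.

[0,8)=7 [1,9)=3 [2,10)=3 [3,11)=8 [4,12)=8 [5,13)=8 [6,14)=8 [7,15)=8 [8,16)=16 [9,17)=27 [10,18)=40 [11,19)=35 [12,20)=35 [13,21)=35 [14,22)=35 [15,23)=39 [16,24)=34 [17,25)=20 [18,26)=7 [19,27)=7 [20,28)=7 [21,29)=7 [22,30)=7 [23,31)=11 [24,32)=8 [25,33)=8 [26,34)=8 [27,35)=8 [28,36)=8 [29,37)=12 [30,38)=21 [31,39)=13 [32,40)=13 [33,41)=13 [34,42)=13 [35,43)=14 [36,44)=14 [37,45)=10 [38,46)=1 [39,47)=2 [40,48)=2 [41,49)=2 [42,50)=2 [43,51)=1 [44,52)=1 [45,53)=1 [46,54)=1

i=0 t=0 v=1: → [0,8); WM=-2
i=1 t=0 v=6: → [0,8); WM=-2
i=2 t=8 v=3: → [8,16),[7,15),[6,14),[5,13),[4,12),[3,11),[2,10),[1,9); WM=6
i=3 t=10 v=5: → [10,18),[9,17),[8,16),[7,15),[6,14),[5,13),[4,12),[3,11); WM=8; [0,8) fires=7
i=4 t=1 v=8: DROP (t<8-2); WM=8
i=5 t=4 v=7: DROP (t<8-2); WM=8
i=6 t=15 v=8: → [15,23),[14,22),[13,21),[12,20),[11,19),[10,18),[9,17),[8,16); WM=13; [1,9) fires=3 [2,10) fires=3 [3,11) fires=8 [4,12) fires=8 [5,13) fires=8
i=7 t=16 v=5: → [16,24),[15,23),[14,22),[13,21),[12,20),[11,19),[10,18),[9,17); WM=14; [6,14) fires=8
i=8 t=17 v=6: → [17,25),[16,24),[15,23),[14,22),[13,21),[12,20),[11,19),[10,18); WM=15; [7,15) fires=8
i=9 t=17 v=7: → [17,25),[16,24),[15,23),[14,22),[13,21),[12,20),[11,19),[10,18); WM=15
i=10 t=4 v=2: DROP (t<15-2); WM=15
i=11 t=16 v=9: → [16,24),[15,23),[14,22),[13,21),[12,20),[11,19),[10,18),[9,17); WM=15
i=12 t=22 v=4: → [22,30),[21,29),[20,28),[19,27),[18,26),[17,25),[16,24),[15,23); WM=20; [8,16) fires=16 [9,17) fires=27 [10,18) fires=40 [11,19) fires=35 [12,20) fires=35
i=13 t=16 v=8: DROP (t<20-2); WM=20
i=14 t=23 v=2: → [23,31),[22,30),[21,29),[20,28),[19,27),[18,26),[17,25),[16,24); WM=21; [13,21) fires=35
i=15 t=23 v=1: → [23,31),[22,30),[21,29),[20,28),[19,27),[18,26),[17,25),[16,24); WM=21
i=16 t=30 v=8: → [30,38),[29,37),[28,36),[27,35),[26,34),[25,33),[24,32),[23,31); WM=28; [14,22) fires=35 [15,23) fires=39 [16,24) fires=34 [17,25) fires=20 [18,26) fires=7 [19,27) fires=7 [20,28) fires=7
i=17 t=36 v=4: → [36,44),[35,43),[34,42),[33,41),[32,40),[31,39),[30,38),[29,37); WM=34; [21,29) fires=7 [22,30) fires=7 [23,31) fires=11 [24,32) fires=8 [25,33) fires=8 [26,34) fires=8
i=18 t=24 v=3: DROP (t<34-2); WM=34
i=19 t=37 v=9: → [37,45),[36,44),[35,43),[34,42),[33,41),[32,40),[31,39),[30,38); WM=35; [27,35) fires=8
i=20 t=30 v=6: DROP (t<35-2); WM=35
i=21 t=42 v=1: → [42,50),[41,49),[40,48),[39,47),[38,46),[37,45),[36,44),[35,43); WM=40; [28,36) fires=8 [29,37) fires=12 [30,38) fires=21 [31,39) fires=13 [32,40) fires=13
i=22 t=46 v=1: → [46,54),[45,53),[44,52),[43,51),[42,50),[41,49),[40,48),[39,47); WM=44; [33,41) fires=13 [34,42) fires=13 [35,43) fires=14 [36,44) fires=14
i=23 t=38 v=3: DROP (t<44-2); WM=44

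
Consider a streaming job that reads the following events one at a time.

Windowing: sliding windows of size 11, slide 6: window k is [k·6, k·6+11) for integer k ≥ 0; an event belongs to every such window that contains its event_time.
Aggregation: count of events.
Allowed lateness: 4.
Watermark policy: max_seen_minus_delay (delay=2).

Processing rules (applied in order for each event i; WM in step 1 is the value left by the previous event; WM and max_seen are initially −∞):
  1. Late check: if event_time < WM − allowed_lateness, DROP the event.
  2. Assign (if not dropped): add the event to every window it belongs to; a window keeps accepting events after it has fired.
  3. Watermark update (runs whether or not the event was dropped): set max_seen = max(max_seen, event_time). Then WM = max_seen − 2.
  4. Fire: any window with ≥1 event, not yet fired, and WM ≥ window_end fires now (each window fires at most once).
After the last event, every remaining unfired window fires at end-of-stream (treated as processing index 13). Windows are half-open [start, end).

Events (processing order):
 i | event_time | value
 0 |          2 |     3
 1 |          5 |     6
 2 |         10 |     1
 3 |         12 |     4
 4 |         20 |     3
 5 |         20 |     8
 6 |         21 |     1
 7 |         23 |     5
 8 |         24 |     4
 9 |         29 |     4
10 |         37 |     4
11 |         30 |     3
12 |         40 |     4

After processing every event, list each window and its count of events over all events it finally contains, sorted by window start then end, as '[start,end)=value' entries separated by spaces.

[0,11)=3 [6,17)=2 [12,23)=4 [18,29)=5 [24,35)=2 [30,41)=2 [36,47)=2

i=0 t=2 v=3: → [0,11); WM=0
i=1 t=5 v=6: → [0,11); WM=3
i=2 t=10 v=1: → [6,17),[0,11); WM=8
i=3 t=12 v=4: → [12,23),[6,17); WM=10
i=4 t=20 v=3: → [18,29),[12,23); WM=18; [0,11) fires=3 [6,17) fires=2
i=5 t=20 v=8: → [18,29),[12,23); WM=18
i=6 t=21 v=1: → [18,29),[12,23); WM=19
i=7 t=23 v=5: → [18,29); WM=21
i=8 t=24 v=4: → [24,35),[18,29); WM=22
i=9 t=29 v=4: → [24,35); WM=27; [12,23) fires=4
i=10 t=37 v=4: → [36,47),[30,41); WM=35; [18,29) fires=5 [24,35) fires=2
i=11 t=30 v=3: DROP (t<35-4); WM=35
i=12 t=40 v=4: → [36,47),[30,41); WM=38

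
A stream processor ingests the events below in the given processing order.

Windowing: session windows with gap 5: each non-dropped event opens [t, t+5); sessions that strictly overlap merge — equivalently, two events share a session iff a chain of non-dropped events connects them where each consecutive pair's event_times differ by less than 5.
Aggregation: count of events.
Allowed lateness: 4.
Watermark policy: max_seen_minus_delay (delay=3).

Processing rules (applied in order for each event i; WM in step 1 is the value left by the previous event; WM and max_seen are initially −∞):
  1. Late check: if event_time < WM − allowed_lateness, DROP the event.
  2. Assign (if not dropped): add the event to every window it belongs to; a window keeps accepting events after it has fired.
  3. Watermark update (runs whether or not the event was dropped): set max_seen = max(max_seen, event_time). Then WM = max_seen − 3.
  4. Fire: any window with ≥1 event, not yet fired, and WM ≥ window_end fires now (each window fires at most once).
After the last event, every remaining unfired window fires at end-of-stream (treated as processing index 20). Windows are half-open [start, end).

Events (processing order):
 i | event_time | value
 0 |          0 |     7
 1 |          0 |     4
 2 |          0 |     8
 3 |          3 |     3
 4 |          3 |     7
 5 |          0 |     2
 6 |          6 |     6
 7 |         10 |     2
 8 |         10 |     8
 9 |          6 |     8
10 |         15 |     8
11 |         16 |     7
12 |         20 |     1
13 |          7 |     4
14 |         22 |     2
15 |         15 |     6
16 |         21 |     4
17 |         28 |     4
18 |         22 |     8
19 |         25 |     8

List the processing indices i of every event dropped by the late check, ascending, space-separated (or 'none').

i=0 t=0 v=7: → [0,5); WM=-3
i=1 t=0 v=4: → [0,5); WM=-3
i=2 t=0 v=8: → [0,5); WM=-3
i=3 t=3 v=3: → [0,8); WM=0
i=4 t=3 v=7: → [0,8); WM=0
i=5 t=0 v=2: → [0,8); WM=0
i=6 t=6 v=6: → [0,11); WM=3
i=7 t=10 v=2: → [0,15); WM=7
i=8 t=10 v=8: → [0,15); WM=7
i=9 t=6 v=8: → [0,15); WM=7
i=10 t=15 v=8: → [15,20); WM=12
i=11 t=16 v=7: → [15,21); WM=13
i=12 t=20 v=1: → [15,25); WM=17
i=13 t=7 v=4: DROP (t<17-4); WM=17
i=14 t=22 v=2: → [15,27); WM=19
i=15 t=15 v=6: → [15,27); WM=19
i=16 t=21 v=4: → [15,27); WM=19
i=17 t=28 v=4: → [28,33); WM=25
i=18 t=22 v=8: → [15,27); WM=25
i=19 t=25 v=8: → [15,33); WM=25

13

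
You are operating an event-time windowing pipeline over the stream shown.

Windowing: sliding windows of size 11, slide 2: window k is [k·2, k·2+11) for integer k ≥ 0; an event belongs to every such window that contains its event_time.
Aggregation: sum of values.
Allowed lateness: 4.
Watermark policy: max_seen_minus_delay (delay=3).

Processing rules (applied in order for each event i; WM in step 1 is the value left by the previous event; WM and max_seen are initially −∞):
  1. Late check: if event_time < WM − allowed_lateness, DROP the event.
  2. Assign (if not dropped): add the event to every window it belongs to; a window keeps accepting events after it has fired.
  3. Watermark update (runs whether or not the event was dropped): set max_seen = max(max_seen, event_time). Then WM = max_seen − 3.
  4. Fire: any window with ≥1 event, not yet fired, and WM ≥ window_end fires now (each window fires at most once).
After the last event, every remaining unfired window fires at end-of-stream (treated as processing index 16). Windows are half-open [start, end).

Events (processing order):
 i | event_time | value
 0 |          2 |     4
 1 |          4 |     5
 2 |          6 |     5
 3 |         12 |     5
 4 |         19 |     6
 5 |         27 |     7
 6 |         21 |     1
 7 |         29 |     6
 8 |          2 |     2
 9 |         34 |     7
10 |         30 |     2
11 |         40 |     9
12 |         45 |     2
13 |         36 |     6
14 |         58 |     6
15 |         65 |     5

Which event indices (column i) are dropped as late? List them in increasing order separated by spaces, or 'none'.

8 13

i=0 t=2 v=4: → [2,13),[0,11); WM=-1
i=1 t=4 v=5: → [4,15),[2,13),[0,11); WM=1
i=2 t=6 v=5: → [6,17),[4,15),[2,13),[0,11); WM=3
i=3 t=12 v=5: → [12,23),[10,21),[8,19),[6,17),[4,15),[2,13); WM=9
i=4 t=19 v=6: → [18,29),[16,27),[14,25),[12,23),[10,21); WM=16; [0,11) fires=14 [2,13) fires=19 [4,15) fires=15
i=5 t=27 v=7: → [26,37),[24,35),[22,33),[20,31),[18,29); WM=24; [6,17) fires=10 [8,19) fires=5 [10,21) fires=11 [12,23) fires=11
i=6 t=21 v=1: → [20,31),[18,29),[16,27),[14,25),[12,23); WM=24
i=7 t=29 v=6: → [28,39),[26,37),[24,35),[22,33),[20,31); WM=26; [14,25) fires=7
i=8 t=2 v=2: DROP (t<26-4); WM=26
i=9 t=34 v=7: → [34,45),[32,43),[30,41),[28,39),[26,37),[24,35); WM=31; [16,27) fires=7 [18,29) fires=14 [20,31) fires=14
i=10 t=30 v=2: → [30,41),[28,39),[26,37),[24,35),[22,33),[20,31); WM=31
i=11 t=40 v=9: → [40,51),[38,49),[36,47),[34,45),[32,43),[30,41); WM=37; [22,33) fires=15 [24,35) fires=22 [26,37) fires=22
i=12 t=45 v=2: → [44,55),[42,53),[40,51),[38,49),[36,47); WM=42; [28,39) fires=15 [30,41) fires=18
i=13 t=36 v=6: DROP (t<42-4); WM=42
i=14 t=58 v=6: → [58,69),[56,67),[54,65),[52,63),[50,61),[48,59); WM=55; [32,43) fires=16 [34,45) fires=16 [36,47) fires=11 [38,49) fires=11 [40,51) fires=11 [42,53) fires=2 [44,55) fires=2
i=15 t=65 v=5: → [64,75),[62,73),[60,71),[58,69),[56,67); WM=62; [48,59) fires=6 [50,61) fires=6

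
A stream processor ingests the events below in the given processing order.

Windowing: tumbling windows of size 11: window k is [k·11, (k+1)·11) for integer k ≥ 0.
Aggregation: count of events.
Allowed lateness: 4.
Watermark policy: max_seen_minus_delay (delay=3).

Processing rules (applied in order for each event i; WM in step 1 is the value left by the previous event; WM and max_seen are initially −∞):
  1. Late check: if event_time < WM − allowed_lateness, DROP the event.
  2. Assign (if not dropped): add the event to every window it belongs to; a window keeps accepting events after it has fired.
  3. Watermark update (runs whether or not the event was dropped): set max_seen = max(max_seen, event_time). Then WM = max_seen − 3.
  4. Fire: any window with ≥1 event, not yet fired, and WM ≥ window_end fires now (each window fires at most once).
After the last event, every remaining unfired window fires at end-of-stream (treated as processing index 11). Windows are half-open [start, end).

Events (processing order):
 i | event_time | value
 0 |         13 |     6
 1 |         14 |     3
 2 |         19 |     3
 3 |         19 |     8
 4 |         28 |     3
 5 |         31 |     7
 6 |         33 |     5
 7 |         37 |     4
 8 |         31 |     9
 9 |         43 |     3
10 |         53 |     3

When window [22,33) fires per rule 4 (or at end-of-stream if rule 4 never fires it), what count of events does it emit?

i=0 t=13 v=6: → [11,22); WM=10
i=1 t=14 v=3: → [11,22); WM=11
i=2 t=19 v=3: → [11,22); WM=16
i=3 t=19 v=8: → [11,22); WM=16
i=4 t=28 v=3: → [22,33); WM=25; [11,22) fires=4
i=5 t=31 v=7: → [22,33); WM=28
i=6 t=33 v=5: → [33,44); WM=30
i=7 t=37 v=4: → [33,44); WM=34; [22,33) fires=2
i=8 t=31 v=9: → [22,33); WM=34
i=9 t=43 v=3: → [33,44); WM=40
i=10 t=53 v=3: → [44,55); WM=50; [33,44) fires=3

2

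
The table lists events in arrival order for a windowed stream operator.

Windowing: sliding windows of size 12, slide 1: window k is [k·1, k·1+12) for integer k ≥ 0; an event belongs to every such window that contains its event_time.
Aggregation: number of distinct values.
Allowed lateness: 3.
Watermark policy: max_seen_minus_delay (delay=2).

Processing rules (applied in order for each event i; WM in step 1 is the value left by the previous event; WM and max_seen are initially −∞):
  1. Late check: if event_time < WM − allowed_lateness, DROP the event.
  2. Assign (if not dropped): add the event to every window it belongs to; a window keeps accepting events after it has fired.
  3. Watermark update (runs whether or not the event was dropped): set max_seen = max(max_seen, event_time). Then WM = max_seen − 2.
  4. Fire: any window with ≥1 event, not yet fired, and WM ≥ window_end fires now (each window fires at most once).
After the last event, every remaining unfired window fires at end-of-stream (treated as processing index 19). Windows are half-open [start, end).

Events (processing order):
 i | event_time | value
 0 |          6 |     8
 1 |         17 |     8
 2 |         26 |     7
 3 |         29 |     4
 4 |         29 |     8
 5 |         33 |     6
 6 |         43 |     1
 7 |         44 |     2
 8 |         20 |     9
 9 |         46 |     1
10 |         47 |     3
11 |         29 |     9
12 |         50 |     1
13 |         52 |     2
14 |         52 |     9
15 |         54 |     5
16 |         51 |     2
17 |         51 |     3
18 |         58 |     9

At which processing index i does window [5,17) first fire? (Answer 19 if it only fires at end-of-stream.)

i=0 t=6 v=8: → [6,18),[5,17),[4,16),[3,15),[2,14),[1,13),[0,12); WM=4
i=1 t=17 v=8: → [17,29),[16,28),[15,27),[14,26),[13,25),[12,24),[11,23),[10,22),[9,21),[8,20),[7,19),[6,18); WM=15; [0,12) fires=1 [1,13) fires=1 [2,14) fires=1 [3,15) fires=1
i=2 t=26 v=7: → [26,38),[25,37),[24,36),[23,35),[22,34),[21,33),[20,32),[19,31),[18,30),[17,29),[16,28),[15,27); WM=24; [4,16) fires=1 [5,17) fires=1 [6,18) fires=1 [7,19) fires=1 [8,20) fires=1 [9,21) fires=1 [10,22) fires=1 [11,23) fires=1 [12,24) fires=1
i=3 t=29 v=4: → [29,41),[28,40),[27,39),[26,38),[25,37),[24,36),[23,35),[22,34),[21,33),[20,32),[19,31),[18,30); WM=27; [13,25) fires=1 [14,26) fires=1 [15,27) fires=2
i=4 t=29 v=8: → [29,41),[28,40),[27,39),[26,38),[25,37),[24,36),[23,35),[22,34),[21,33),[20,32),[19,31),[18,30); WM=27
i=5 t=33 v=6: → [33,45),[32,44),[31,43),[30,42),[29,41),[28,40),[27,39),[26,38),[25,37),[24,36),[23,35),[22,34); WM=31; [16,28) fires=2 [17,29) fires=2 [18,30) fires=3 [19,31) fires=3
i=6 t=43 v=1: → [43,55),[42,54),[41,53),[40,52),[39,51),[38,50),[37,49),[36,48),[35,47),[34,46),[33,45),[32,44); WM=41; [20,32) fires=3 [21,33) fires=3 [22,34) fires=4 [23,35) fires=4 [24,36) fires=4 [25,37) fires=4 [26,38) fires=4 [27,39) fires=3 [28,40) fires=3 [29,41) fires=3
i=7 t=44 v=2: → [44,56),[43,55),[42,54),[41,53),[40,52),[39,51),[38,50),[37,49),[36,48),[35,47),[34,46),[33,45); WM=42; [30,42) fires=1
i=8 t=20 v=9: DROP (t<42-3); WM=42
i=9 t=46 v=1: → [46,58),[45,57),[44,56),[43,55),[42,54),[41,53),[40,52),[39,51),[38,50),[37,49),[36,48),[35,47); WM=44; [31,43) fires=1 [32,44) fires=2
i=10 t=47 v=3: → [47,59),[46,58),[45,57),[44,56),[43,55),[42,54),[41,53),[40,52),[39,51),[38,50),[37,49),[36,48); WM=45; [33,45) fires=3
i=11 t=29 v=9: DROP (t<45-3); WM=45
i=12 t=50 v=1: → [50,62),[49,61),[48,60),[47,59),[46,58),[45,57),[44,56),[43,55),[42,54),[41,53),[40,52),[39,51); WM=48; [34,46) fires=2 [35,47) fires=2 [36,48) fires=3
i=13 t=52 v=2: → [52,64),[51,63),[50,62),[49,61),[48,60),[47,59),[46,58),[45,57),[44,56),[43,55),[42,54),[41,53); WM=50; [37,49) fires=3 [38,50) fires=3
i=14 t=52 v=9: → [52,64),[51,63),[50,62),[49,61),[48,60),[47,59),[46,58),[45,57),[44,56),[43,55),[42,54),[41,53); WM=50
i=15 t=54 v=5: → [54,66),[53,65),[52,64),[51,63),[50,62),[49,61),[48,60),[47,59),[46,58),[45,57),[44,56),[43,55); WM=52; [39,51) fires=3 [40,52) fires=3
i=16 t=51 v=2: → [51,63),[50,62),[49,61),[48,60),[47,59),[46,58),[45,57),[44,56),[43,55),[42,54),[41,53),[40,52); WM=52
i=17 t=51 v=3: → [51,63),[50,62),[49,61),[48,60),[47,59),[46,58),[45,57),[44,56),[43,55),[42,54),[41,53),[40,52); WM=52
i=18 t=58 v=9: → [58,70),[57,69),[56,68),[55,67),[54,66),[53,65),[52,64),[51,63),[50,62),[49,61),[48,60),[47,59); WM=56; [41,53) fires=4 [42,54) fires=4 [43,55) fires=5 [44,56) fires=5

2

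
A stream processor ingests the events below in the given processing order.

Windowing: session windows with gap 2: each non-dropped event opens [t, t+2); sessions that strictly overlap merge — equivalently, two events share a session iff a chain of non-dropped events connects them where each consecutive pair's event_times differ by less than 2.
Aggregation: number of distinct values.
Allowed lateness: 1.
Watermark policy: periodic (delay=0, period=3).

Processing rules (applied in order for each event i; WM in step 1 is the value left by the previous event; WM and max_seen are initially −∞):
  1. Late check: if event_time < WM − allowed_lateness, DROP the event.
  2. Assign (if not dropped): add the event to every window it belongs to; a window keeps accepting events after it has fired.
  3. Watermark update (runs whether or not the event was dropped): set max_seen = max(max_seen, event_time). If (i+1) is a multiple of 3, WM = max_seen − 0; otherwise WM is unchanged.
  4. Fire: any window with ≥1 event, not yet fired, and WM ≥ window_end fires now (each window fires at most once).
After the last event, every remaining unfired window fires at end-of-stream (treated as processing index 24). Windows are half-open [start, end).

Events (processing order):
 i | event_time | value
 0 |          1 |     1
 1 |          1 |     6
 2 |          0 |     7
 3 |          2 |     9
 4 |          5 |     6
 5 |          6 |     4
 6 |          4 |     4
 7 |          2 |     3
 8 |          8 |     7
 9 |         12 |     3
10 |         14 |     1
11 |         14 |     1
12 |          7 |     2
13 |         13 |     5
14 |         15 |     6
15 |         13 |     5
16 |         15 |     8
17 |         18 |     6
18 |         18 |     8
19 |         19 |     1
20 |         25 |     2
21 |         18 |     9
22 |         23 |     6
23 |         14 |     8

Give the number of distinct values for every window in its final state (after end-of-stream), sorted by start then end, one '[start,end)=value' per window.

[0,4)=4 [5,8)=2 [8,10)=1 [12,17)=5 [18,21)=3 [25,27)=1

i=0 t=1 v=1: → [1,3); WM=−∞
i=1 t=1 v=6: → [1,3); WM=−∞
i=2 t=0 v=7: → [0,3); WM=1
i=3 t=2 v=9: → [0,4); WM=1
i=4 t=5 v=6: → [5,7); WM=1
i=5 t=6 v=4: → [5,8); WM=6
i=6 t=4 v=4: DROP (t<6-1); WM=6
i=7 t=2 v=3: DROP (t<6-1); WM=6
i=8 t=8 v=7: → [8,10); WM=8
i=9 t=12 v=3: → [12,14); WM=8
i=10 t=14 v=1: → [14,16); WM=8
i=11 t=14 v=1: → [14,16); WM=14
i=12 t=7 v=2: DROP (t<14-1); WM=14
i=13 t=13 v=5: → [12,16); WM=14
i=14 t=15 v=6: → [12,17); WM=15
i=15 t=13 v=5: DROP (t<15-1); WM=15
i=16 t=15 v=8: → [12,17); WM=15
i=17 t=18 v=6: → [18,20); WM=18
i=18 t=18 v=8: → [18,20); WM=18
i=19 t=19 v=1: → [18,21); WM=18
i=20 t=25 v=2: → [25,27); WM=25
i=21 t=18 v=9: DROP (t<25-1); WM=25
i=22 t=23 v=6: DROP (t<25-1); WM=25
i=23 t=14 v=8: DROP (t<25-1); WM=25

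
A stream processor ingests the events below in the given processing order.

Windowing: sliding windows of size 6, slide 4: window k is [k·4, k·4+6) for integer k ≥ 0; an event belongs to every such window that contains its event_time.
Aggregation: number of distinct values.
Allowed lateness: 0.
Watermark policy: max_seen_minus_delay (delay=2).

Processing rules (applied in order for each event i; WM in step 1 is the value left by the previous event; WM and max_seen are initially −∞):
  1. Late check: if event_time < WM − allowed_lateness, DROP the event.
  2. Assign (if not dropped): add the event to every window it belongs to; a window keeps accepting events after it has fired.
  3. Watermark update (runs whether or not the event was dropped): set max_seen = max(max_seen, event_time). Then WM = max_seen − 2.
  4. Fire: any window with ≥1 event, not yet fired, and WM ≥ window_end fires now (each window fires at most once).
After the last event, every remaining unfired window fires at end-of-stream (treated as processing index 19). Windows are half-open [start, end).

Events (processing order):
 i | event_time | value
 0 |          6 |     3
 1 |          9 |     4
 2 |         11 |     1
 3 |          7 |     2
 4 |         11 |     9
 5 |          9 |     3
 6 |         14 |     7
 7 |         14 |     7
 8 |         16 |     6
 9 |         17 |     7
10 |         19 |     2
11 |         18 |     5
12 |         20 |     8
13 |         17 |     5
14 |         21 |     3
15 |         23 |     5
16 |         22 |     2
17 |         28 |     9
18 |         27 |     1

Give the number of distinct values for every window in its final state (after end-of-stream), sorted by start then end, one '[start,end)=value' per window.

[4,10)=2 [8,14)=4 [12,18)=2 [16,22)=6 [20,26)=4 [24,30)=2 [28,34)=1

i=0 t=6 v=3: → [4,10); WM=4
i=1 t=9 v=4: → [8,14),[4,10); WM=7
i=2 t=11 v=1: → [8,14); WM=9
i=3 t=7 v=2: DROP (t<9-0); WM=9
i=4 t=11 v=9: → [8,14); WM=9
i=5 t=9 v=3: → [8,14),[4,10); WM=9
i=6 t=14 v=7: → [12,18); WM=12; [4,10) fires=2
i=7 t=14 v=7: → [12,18); WM=12
i=8 t=16 v=6: → [16,22),[12,18); WM=14; [8,14) fires=4
i=9 t=17 v=7: → [16,22),[12,18); WM=15
i=10 t=19 v=2: → [16,22); WM=17
i=11 t=18 v=5: → [16,22); WM=17
i=12 t=20 v=8: → [20,26),[16,22); WM=18; [12,18) fires=2
i=13 t=17 v=5: DROP (t<18-0); WM=18
i=14 t=21 v=3: → [20,26),[16,22); WM=19
i=15 t=23 v=5: → [20,26); WM=21
i=16 t=22 v=2: → [20,26); WM=21
i=17 t=28 v=9: → [28,34),[24,30); WM=26; [16,22) fires=6 [20,26) fires=4
i=18 t=27 v=1: → [24,30); WM=26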